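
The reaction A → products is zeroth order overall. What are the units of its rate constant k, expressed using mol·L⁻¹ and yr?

mol·L⁻¹·yr⁻¹

Step 1: For overall order n, rate = k × (concentration)^n.
Step 2: Rate has units mol·L⁻¹·yr⁻¹; concentration term has units (mol·L⁻¹)^0.
Step 3: k = rate / (concentration)^n, so units of k = (mol·L⁻¹)^(1-0)·yr⁻¹ = mol·L⁻¹·yr⁻¹.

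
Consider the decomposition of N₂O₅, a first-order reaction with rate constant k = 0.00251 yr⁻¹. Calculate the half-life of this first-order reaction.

276.2 yr

Step 1: For a first-order reaction, t₁/₂ = ln(2)/k
Step 2: t₁/₂ = ln(2)/0.00251
Step 3: t₁/₂ = 0.6931/0.00251 = 276.2 yr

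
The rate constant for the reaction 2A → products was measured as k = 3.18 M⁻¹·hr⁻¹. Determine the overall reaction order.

second order (2)

Step 1: The units of k for an nth-order reaction are (concentration)^(1-n)·(time)⁻¹.
Step 2: Here k has units M⁻¹·hr⁻¹, so the concentration exponent is -1.
Step 3: 1 - n = -1 ⇒ n = 2. The reaction is second order.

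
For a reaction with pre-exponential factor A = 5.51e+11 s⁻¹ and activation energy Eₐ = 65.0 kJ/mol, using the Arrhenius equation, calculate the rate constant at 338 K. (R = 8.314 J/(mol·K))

4.96e+01 s⁻¹

Step 1: Use the Arrhenius equation: k = A × exp(-Eₐ/RT)
Step 2: Convert Eₐ to J/mol: 65.0 kJ/mol = 65000 J/mol
Step 3: Calculate the exponent: -Eₐ/(RT) = -65000/(8.314 × 338) = -23.13059
Step 4: k = 5.51e+11 × exp(-23.13059)
Step 5: k = 5.51e+11 × 9.00559e-11 = 4.9621e+01 s⁻¹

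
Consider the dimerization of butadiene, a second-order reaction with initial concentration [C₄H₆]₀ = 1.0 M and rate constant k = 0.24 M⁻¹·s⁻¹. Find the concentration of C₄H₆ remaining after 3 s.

0.5814 M

Step 1: For a second-order reaction: 1/[C₄H₆] = 1/[C₄H₆]₀ + kt
Step 2: 1/[C₄H₆] = 1/1.0 + 0.24 × 3
Step 3: 1/[C₄H₆] = 1 + 0.72 = 1.72
Step 4: [C₄H₆] = 1/1.72 = 0.5814 M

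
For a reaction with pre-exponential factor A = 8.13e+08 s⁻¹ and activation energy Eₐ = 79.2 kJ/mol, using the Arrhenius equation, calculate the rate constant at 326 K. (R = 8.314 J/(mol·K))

1.66e-04 s⁻¹

Step 1: Use the Arrhenius equation: k = A × exp(-Eₐ/RT)
Step 2: Convert Eₐ to J/mol: 79.2 kJ/mol = 79200 J/mol
Step 3: Calculate the exponent: -Eₐ/(RT) = -79200/(8.314 × 326) = -29.22117
Step 4: k = 8.13e+08 × exp(-29.22117)
Step 5: k = 8.13e+08 × 2.03895e-13 = 1.6577e-04 s⁻¹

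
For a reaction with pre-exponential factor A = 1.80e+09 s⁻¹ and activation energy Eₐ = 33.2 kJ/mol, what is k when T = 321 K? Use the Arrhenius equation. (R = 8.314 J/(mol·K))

7.12e+03 s⁻¹

Step 1: Use the Arrhenius equation: k = A × exp(-Eₐ/RT)
Step 2: Convert Eₐ to J/mol: 33.2 kJ/mol = 33200 J/mol
Step 3: Calculate the exponent: -Eₐ/(RT) = -33200/(8.314 × 321) = -12.44008
Step 4: k = 1.80e+09 × exp(-12.44008)
Step 5: k = 1.80e+09 × 3.95678e-06 = 7.1222e+03 s⁻¹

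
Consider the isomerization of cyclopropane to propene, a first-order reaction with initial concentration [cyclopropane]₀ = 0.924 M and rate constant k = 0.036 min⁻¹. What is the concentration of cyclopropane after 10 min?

0.6447 M

Step 1: For a first-order reaction: [cyclopropane] = [cyclopropane]₀ × e^(-kt)
Step 2: [cyclopropane] = 0.924 × e^(-0.036 × 10)
Step 3: [cyclopropane] = 0.924 × e^(-0.36)
Step 4: [cyclopropane] = 0.924 × 0.697676 = 0.6447 M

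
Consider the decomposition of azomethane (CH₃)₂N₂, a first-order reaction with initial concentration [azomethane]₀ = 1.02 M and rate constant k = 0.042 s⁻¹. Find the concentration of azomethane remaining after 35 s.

0.2345 M

Step 1: For a first-order reaction: [azomethane] = [azomethane]₀ × e^(-kt)
Step 2: [azomethane] = 1.02 × e^(-0.042 × 35)
Step 3: [azomethane] = 1.02 × e^(-1.47)
Step 4: [azomethane] = 1.02 × 0.229925 = 0.2345 M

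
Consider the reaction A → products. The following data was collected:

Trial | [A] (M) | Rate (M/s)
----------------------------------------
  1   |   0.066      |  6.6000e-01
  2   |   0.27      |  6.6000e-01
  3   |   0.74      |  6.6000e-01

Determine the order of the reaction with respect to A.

zeroth order (0)

Step 1: Compare trials - when concentration changes, rate stays constant.
Step 2: rate₂/rate₁ = 6.6000e-01/6.6000e-01 = 1
Step 3: [A]₂/[A]₁ = 0.27/0.066 = 4.091
Step 4: Since rate ratio ≈ (conc ratio)^0, the reaction is zeroth order.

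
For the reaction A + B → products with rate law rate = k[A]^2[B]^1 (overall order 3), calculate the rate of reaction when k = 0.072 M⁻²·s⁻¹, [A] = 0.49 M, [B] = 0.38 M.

0.006569 M/s

Step 1: The rate law is rate = k[A]^2[B]^1, overall order = 2+1 = 3
Step 2: Substitute values: rate = 0.072 × (0.49)^2 × (0.38)^1
Step 3: rate = 0.072 × 0.2401 × 0.38 = 0.00656914 M/s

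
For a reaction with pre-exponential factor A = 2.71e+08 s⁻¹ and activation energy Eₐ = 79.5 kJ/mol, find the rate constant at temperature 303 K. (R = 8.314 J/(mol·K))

5.34e-06 s⁻¹

Step 1: Use the Arrhenius equation: k = A × exp(-Eₐ/RT)
Step 2: Convert Eₐ to J/mol: 79.5 kJ/mol = 79500 J/mol
Step 3: Calculate the exponent: -Eₐ/(RT) = -79500/(8.314 × 303) = -31.55836
Step 4: k = 2.71e+08 × exp(-31.55836)
Step 5: k = 2.71e+08 × 1.96960e-14 = 5.3376e-06 s⁻¹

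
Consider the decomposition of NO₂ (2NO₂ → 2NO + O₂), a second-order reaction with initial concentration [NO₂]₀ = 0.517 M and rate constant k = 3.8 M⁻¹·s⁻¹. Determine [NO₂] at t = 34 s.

0.007626 M

Step 1: For a second-order reaction: 1/[NO₂] = 1/[NO₂]₀ + kt
Step 2: 1/[NO₂] = 1/0.517 + 3.8 × 34
Step 3: 1/[NO₂] = 1.934 + 129.2 = 131.1
Step 4: [NO₂] = 1/131.1 = 0.007626 M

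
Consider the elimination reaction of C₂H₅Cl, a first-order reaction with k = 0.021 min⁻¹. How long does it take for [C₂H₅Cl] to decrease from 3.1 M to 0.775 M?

66.01 min

Step 1: For first-order: t = ln([C₂H₅Cl]₀/[C₂H₅Cl])/k
Step 2: t = ln(3.1/0.775)/0.021
Step 3: t = ln(4)/0.021
Step 4: t = 1.386/0.021 = 66.01 min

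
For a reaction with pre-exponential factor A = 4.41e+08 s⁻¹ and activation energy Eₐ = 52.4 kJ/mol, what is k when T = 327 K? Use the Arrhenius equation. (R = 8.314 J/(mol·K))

1.88e+00 s⁻¹

Step 1: Use the Arrhenius equation: k = A × exp(-Eₐ/RT)
Step 2: Convert Eₐ to J/mol: 52.4 kJ/mol = 52400 J/mol
Step 3: Calculate the exponent: -Eₐ/(RT) = -52400/(8.314 × 327) = -19.27407
Step 4: k = 4.41e+08 × exp(-19.27407)
Step 5: k = 4.41e+08 × 4.25969e-09 = 1.8785e+00 s⁻¹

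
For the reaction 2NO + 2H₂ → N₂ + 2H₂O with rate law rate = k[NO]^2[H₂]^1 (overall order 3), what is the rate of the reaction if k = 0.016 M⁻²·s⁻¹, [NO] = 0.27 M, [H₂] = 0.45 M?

0.0005249 M/s

Step 1: The rate law is rate = k[NO]^2[H₂]^1, overall order = 2+1 = 3
Step 2: Substitute values: rate = 0.016 × (0.27)^2 × (0.45)^1
Step 3: rate = 0.016 × 0.0729 × 0.45 = 0.00052488 M/s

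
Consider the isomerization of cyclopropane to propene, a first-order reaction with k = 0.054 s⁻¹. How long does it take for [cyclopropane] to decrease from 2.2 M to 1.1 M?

12.84 s

Step 1: For first-order: t = ln([cyclopropane]₀/[cyclopropane])/k
Step 2: t = ln(2.2/1.1)/0.054
Step 3: t = ln(2)/0.054
Step 4: t = 0.6931/0.054 = 12.84 s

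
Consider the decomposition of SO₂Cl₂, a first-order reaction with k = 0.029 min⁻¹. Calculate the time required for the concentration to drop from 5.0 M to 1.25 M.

47.8 min

Step 1: For first-order: t = ln([SO₂Cl₂]₀/[SO₂Cl₂])/k
Step 2: t = ln(5.0/1.25)/0.029
Step 3: t = ln(4)/0.029
Step 4: t = 1.386/0.029 = 47.8 min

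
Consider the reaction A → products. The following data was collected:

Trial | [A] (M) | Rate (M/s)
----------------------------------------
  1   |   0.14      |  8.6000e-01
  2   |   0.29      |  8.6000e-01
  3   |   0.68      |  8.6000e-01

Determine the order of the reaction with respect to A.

zeroth order (0)

Step 1: Compare trials - when concentration changes, rate stays constant.
Step 2: rate₂/rate₁ = 8.6000e-01/8.6000e-01 = 1
Step 3: [A]₂/[A]₁ = 0.29/0.14 = 2.071
Step 4: Since rate ratio ≈ (conc ratio)^0, the reaction is zeroth order.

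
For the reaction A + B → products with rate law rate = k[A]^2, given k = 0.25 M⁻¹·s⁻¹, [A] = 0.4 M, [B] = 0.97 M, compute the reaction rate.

0.04 M/s

Step 1: The rate law is rate = k[A]^2
Step 2: Note that the rate does not depend on [B] (zero order in B).
Step 3: rate = 0.25 × (0.4)^2 = 0.04 M/s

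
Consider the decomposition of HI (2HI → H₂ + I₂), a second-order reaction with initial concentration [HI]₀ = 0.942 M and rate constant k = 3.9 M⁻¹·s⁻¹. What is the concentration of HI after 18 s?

0.01403 M

Step 1: For a second-order reaction: 1/[HI] = 1/[HI]₀ + kt
Step 2: 1/[HI] = 1/0.942 + 3.9 × 18
Step 3: 1/[HI] = 1.062 + 70.2 = 71.26
Step 4: [HI] = 1/71.26 = 0.01403 M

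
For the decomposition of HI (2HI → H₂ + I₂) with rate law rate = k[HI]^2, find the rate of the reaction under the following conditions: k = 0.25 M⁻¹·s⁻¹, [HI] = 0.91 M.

0.207 M/s

Step 1: Identify the rate law: rate = k[HI]^2
Step 2: Substitute values: rate = 0.25 × (0.91)^2
Step 3: Calculate: rate = 0.25 × 0.8281 = 0.207025 M/s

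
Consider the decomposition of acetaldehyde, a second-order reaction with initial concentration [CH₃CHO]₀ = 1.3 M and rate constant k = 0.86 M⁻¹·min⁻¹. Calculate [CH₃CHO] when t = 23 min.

0.04866 M

Step 1: For a second-order reaction: 1/[CH₃CHO] = 1/[CH₃CHO]₀ + kt
Step 2: 1/[CH₃CHO] = 1/1.3 + 0.86 × 23
Step 3: 1/[CH₃CHO] = 0.7692 + 19.78 = 20.55
Step 4: [CH₃CHO] = 1/20.55 = 0.04866 M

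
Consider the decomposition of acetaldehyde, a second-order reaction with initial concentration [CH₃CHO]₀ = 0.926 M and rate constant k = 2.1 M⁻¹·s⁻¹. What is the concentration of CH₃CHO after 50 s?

0.009427 M

Step 1: For a second-order reaction: 1/[CH₃CHO] = 1/[CH₃CHO]₀ + kt
Step 2: 1/[CH₃CHO] = 1/0.926 + 2.1 × 50
Step 3: 1/[CH₃CHO] = 1.08 + 105 = 106.1
Step 4: [CH₃CHO] = 1/106.1 = 0.009427 M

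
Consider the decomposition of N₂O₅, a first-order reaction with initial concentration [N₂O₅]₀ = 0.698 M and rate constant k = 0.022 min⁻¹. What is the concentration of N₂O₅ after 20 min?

0.4495 M

Step 1: For a first-order reaction: [N₂O₅] = [N₂O₅]₀ × e^(-kt)
Step 2: [N₂O₅] = 0.698 × e^(-0.022 × 20)
Step 3: [N₂O₅] = 0.698 × e^(-0.44)
Step 4: [N₂O₅] = 0.698 × 0.644036 = 0.4495 M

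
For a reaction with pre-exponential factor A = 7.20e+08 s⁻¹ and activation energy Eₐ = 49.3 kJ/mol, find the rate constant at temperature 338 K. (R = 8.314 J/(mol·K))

1.73e+01 s⁻¹

Step 1: Use the Arrhenius equation: k = A × exp(-Eₐ/RT)
Step 2: Convert Eₐ to J/mol: 49.3 kJ/mol = 49300 J/mol
Step 3: Calculate the exponent: -Eₐ/(RT) = -49300/(8.314 × 338) = -17.54366
Step 4: k = 7.20e+08 × exp(-17.54366)
Step 5: k = 7.20e+08 × 2.40373e-08 = 1.7307e+01 s⁻¹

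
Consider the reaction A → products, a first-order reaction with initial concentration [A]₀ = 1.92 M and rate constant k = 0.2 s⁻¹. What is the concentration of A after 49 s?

0.0001065 M

Step 1: For a first-order reaction: [A] = [A]₀ × e^(-kt)
Step 2: [A] = 1.92 × e^(-0.2 × 49)
Step 3: [A] = 1.92 × e^(-9.8)
Step 4: [A] = 1.92 × 5.54516e-05 = 0.0001065 M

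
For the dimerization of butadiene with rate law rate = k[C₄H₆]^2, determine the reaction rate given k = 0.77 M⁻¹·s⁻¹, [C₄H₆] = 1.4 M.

1.509 M/s

Step 1: Identify the rate law: rate = k[C₄H₆]^2
Step 2: Substitute values: rate = 0.77 × (1.4)^2
Step 3: Calculate: rate = 0.77 × 1.96 = 1.5092 M/s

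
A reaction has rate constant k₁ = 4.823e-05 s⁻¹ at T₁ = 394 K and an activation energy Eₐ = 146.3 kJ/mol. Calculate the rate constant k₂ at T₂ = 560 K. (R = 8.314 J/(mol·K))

2.710e+01 s⁻¹

Step 1: Use the two-temperature Arrhenius form: ln(k₂/k₁) = -Eₐ/R × (1/T₂ - 1/T₁)
Step 2: Convert Eₐ to J/mol: 146.3 kJ/mol = 146300 J/mol
Step 3: 1/T₂ - 1/T₁ = 1/560 - 1/394 = -7.523568e-04 K⁻¹
Step 4: ln(k₂/k₁) = -146300/8.314 × -7.523568e-04 = 13.23909
Step 5: k₂ = k₁ × exp(13.23909) = 4.823e-05 × 5.61906e+05 = 2.710e+01 s⁻¹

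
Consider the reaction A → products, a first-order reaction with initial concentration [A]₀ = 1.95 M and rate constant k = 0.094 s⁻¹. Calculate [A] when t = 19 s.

0.3269 M

Step 1: For a first-order reaction: [A] = [A]₀ × e^(-kt)
Step 2: [A] = 1.95 × e^(-0.094 × 19)
Step 3: [A] = 1.95 × e^(-1.786)
Step 4: [A] = 1.95 × 0.167629 = 0.3269 M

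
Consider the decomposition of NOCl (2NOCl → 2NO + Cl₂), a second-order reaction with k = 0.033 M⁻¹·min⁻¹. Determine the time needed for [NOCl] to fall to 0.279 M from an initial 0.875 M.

73.98 min

Step 1: For second-order: t = (1/[NOCl] - 1/[NOCl]₀)/k
Step 2: t = (1/0.279 - 1/0.875)/0.033
Step 3: t = (3.584 - 1.143)/0.033
Step 4: t = 2.441/0.033 = 73.98 min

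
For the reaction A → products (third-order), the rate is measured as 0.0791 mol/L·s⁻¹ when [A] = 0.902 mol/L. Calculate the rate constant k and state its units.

0.1078 (mol/L)⁻²·s⁻¹

Step 1: rate = k[A]^3, so k = rate / [A]^3.
Step 2: k = 0.0791 / (0.902)^3 = 0.0791 / 0.7339.
Step 3: k = 0.1078 (mol/L)⁻²·s⁻¹.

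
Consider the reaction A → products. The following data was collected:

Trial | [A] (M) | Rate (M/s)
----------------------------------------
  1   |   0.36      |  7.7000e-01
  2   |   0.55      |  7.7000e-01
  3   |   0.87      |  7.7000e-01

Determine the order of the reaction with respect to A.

zeroth order (0)

Step 1: Compare trials - when concentration changes, rate stays constant.
Step 2: rate₂/rate₁ = 7.7000e-01/7.7000e-01 = 1
Step 3: [A]₂/[A]₁ = 0.55/0.36 = 1.528
Step 4: Since rate ratio ≈ (conc ratio)^0, the reaction is zeroth order.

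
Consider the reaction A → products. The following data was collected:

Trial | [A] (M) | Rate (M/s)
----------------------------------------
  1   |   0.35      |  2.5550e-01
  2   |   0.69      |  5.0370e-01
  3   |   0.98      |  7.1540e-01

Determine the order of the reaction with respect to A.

first order (1)

Step 1: Compare trials to find order n where rate₂/rate₁ = ([A]₂/[A]₁)^n
Step 2: rate₂/rate₁ = 5.0370e-01/2.5550e-01 = 1.971
Step 3: [A]₂/[A]₁ = 0.69/0.35 = 1.971
Step 4: n = ln(1.971)/ln(1.971) = 1.00 ≈ 1
Step 5: The reaction is first order in A.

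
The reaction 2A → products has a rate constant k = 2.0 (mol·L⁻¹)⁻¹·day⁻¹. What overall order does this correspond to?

second order (2)

Step 1: The units of k for an nth-order reaction are (concentration)^(1-n)·(time)⁻¹.
Step 2: Here k has units (mol·L⁻¹)⁻¹·day⁻¹, so the concentration exponent is -1.
Step 3: 1 - n = -1 ⇒ n = 2. The reaction is second order.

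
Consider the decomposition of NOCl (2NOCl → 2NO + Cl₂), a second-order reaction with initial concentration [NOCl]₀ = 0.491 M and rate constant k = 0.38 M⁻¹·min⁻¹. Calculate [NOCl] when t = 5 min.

0.254 M

Step 1: For a second-order reaction: 1/[NOCl] = 1/[NOCl]₀ + kt
Step 2: 1/[NOCl] = 1/0.491 + 0.38 × 5
Step 3: 1/[NOCl] = 2.037 + 1.9 = 3.937
Step 4: [NOCl] = 1/3.937 = 0.254 M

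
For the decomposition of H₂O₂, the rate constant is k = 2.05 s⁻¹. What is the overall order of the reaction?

first order (1)

Step 1: The units of k for an nth-order reaction are (concentration)^(1-n)·(time)⁻¹.
Step 2: Here k has units s⁻¹, so the concentration exponent is 0.
Step 3: 1 - n = 0 ⇒ n = 1. The reaction is first order.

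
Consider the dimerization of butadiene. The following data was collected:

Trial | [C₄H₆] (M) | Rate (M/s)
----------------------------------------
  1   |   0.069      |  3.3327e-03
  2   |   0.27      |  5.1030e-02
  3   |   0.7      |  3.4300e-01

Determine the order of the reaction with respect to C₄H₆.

second order (2)

Step 1: Compare trials to find order n where rate₂/rate₁ = ([C₄H₆]₂/[C₄H₆]₁)^n
Step 2: rate₂/rate₁ = 5.1030e-02/3.3327e-03 = 15.31
Step 3: [C₄H₆]₂/[C₄H₆]₁ = 0.27/0.069 = 3.913
Step 4: n = ln(15.31)/ln(3.913) = 2.00 ≈ 2
Step 5: The reaction is second order in C₄H₆.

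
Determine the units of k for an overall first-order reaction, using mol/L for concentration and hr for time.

hr⁻¹

Step 1: For overall order n, rate = k × (concentration)^n.
Step 2: Rate has units mol/L·hr⁻¹; concentration term has units (mol/L)^1.
Step 3: k = rate / (concentration)^n, so units of k = (mol/L)^(1-1)·hr⁻¹ = hr⁻¹.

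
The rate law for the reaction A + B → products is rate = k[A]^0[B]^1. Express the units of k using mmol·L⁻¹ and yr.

yr⁻¹

Step 1: Overall order = 0 + 1 = 1.
Step 2: rate has units mmol·L⁻¹·yr⁻¹; [A]^0[B]^1 has units (mmol·L⁻¹)^1.
Step 3: k = rate/([A]^0[B]^1), so units of k = (mmol·L⁻¹)^(1-1)·yr⁻¹ = yr⁻¹.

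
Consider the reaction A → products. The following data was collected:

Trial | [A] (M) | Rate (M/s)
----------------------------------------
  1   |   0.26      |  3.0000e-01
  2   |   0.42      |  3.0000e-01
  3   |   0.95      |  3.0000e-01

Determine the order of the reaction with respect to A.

zeroth order (0)

Step 1: Compare trials - when concentration changes, rate stays constant.
Step 2: rate₂/rate₁ = 3.0000e-01/3.0000e-01 = 1
Step 3: [A]₂/[A]₁ = 0.42/0.26 = 1.615
Step 4: Since rate ratio ≈ (conc ratio)^0, the reaction is zeroth order.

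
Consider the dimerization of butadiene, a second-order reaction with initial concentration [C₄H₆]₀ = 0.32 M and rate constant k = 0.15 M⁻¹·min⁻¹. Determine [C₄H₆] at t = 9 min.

0.2235 M

Step 1: For a second-order reaction: 1/[C₄H₆] = 1/[C₄H₆]₀ + kt
Step 2: 1/[C₄H₆] = 1/0.32 + 0.15 × 9
Step 3: 1/[C₄H₆] = 3.125 + 1.35 = 4.475
Step 4: [C₄H₆] = 1/4.475 = 0.2235 M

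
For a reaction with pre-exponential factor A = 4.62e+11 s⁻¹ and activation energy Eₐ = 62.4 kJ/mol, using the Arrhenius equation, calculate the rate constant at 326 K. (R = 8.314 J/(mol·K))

4.63e+01 s⁻¹

Step 1: Use the Arrhenius equation: k = A × exp(-Eₐ/RT)
Step 2: Convert Eₐ to J/mol: 62.4 kJ/mol = 62400 J/mol
Step 3: Calculate the exponent: -Eₐ/(RT) = -62400/(8.314 × 326) = -23.02274
Step 4: k = 4.62e+11 × exp(-23.02274)
Step 5: k = 4.62e+11 × 1.00312e-10 = 4.6344e+01 s⁻¹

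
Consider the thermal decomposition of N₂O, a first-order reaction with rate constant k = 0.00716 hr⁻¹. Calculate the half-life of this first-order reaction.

96.81 hr

Step 1: For a first-order reaction, t₁/₂ = ln(2)/k
Step 2: t₁/₂ = ln(2)/0.00716
Step 3: t₁/₂ = 0.6931/0.00716 = 96.81 hr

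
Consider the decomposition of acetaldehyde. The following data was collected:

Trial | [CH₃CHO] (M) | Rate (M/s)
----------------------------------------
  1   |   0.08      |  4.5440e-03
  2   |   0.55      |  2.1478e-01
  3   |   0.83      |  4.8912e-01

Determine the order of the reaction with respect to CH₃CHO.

second order (2)

Step 1: Compare trials to find order n where rate₂/rate₁ = ([CH₃CHO]₂/[CH₃CHO]₁)^n
Step 2: rate₂/rate₁ = 2.1478e-01/4.5440e-03 = 47.27
Step 3: [CH₃CHO]₂/[CH₃CHO]₁ = 0.55/0.08 = 6.875
Step 4: n = ln(47.27)/ln(6.875) = 2.00 ≈ 2
Step 5: The reaction is second order in CH₃CHO.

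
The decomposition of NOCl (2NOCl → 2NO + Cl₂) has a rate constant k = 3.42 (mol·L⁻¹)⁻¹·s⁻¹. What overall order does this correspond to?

second order (2)

Step 1: The units of k for an nth-order reaction are (concentration)^(1-n)·(time)⁻¹.
Step 2: Here k has units (mol·L⁻¹)⁻¹·s⁻¹, so the concentration exponent is -1.
Step 3: 1 - n = -1 ⇒ n = 2. The reaction is second order.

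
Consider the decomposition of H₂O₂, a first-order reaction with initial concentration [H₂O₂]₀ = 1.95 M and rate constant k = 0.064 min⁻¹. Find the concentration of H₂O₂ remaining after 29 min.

0.3048 M

Step 1: For a first-order reaction: [H₂O₂] = [H₂O₂]₀ × e^(-kt)
Step 2: [H₂O₂] = 1.95 × e^(-0.064 × 29)
Step 3: [H₂O₂] = 1.95 × e^(-1.856)
Step 4: [H₂O₂] = 1.95 × 0.156297 = 0.3048 M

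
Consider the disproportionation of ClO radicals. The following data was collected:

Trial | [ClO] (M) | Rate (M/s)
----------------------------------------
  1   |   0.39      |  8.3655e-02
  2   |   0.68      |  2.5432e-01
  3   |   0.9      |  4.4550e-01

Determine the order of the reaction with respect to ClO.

second order (2)

Step 1: Compare trials to find order n where rate₂/rate₁ = ([ClO]₂/[ClO]₁)^n
Step 2: rate₂/rate₁ = 2.5432e-01/8.3655e-02 = 3.04
Step 3: [ClO]₂/[ClO]₁ = 0.68/0.39 = 1.744
Step 4: n = ln(3.04)/ln(1.744) = 2.00 ≈ 2
Step 5: The reaction is second order in ClO.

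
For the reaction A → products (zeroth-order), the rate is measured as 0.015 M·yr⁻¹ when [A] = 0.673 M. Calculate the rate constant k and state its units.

0.015 M·yr⁻¹

Step 1: For a zeroth-order reaction, rate = k (independent of concentration).
Step 2: k = rate = 0.015 M·yr⁻¹.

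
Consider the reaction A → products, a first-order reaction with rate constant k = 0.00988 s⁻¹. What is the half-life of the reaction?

70.16 s

Step 1: For a first-order reaction, t₁/₂ = ln(2)/k
Step 2: t₁/₂ = ln(2)/0.00988
Step 3: t₁/₂ = 0.6931/0.00988 = 70.16 s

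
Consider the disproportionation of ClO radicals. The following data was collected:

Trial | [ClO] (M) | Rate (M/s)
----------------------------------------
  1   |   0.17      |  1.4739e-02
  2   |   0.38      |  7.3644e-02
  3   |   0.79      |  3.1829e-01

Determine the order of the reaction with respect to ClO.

second order (2)

Step 1: Compare trials to find order n where rate₂/rate₁ = ([ClO]₂/[ClO]₁)^n
Step 2: rate₂/rate₁ = 7.3644e-02/1.4739e-02 = 4.997
Step 3: [ClO]₂/[ClO]₁ = 0.38/0.17 = 2.235
Step 4: n = ln(4.997)/ln(2.235) = 2.00 ≈ 2
Step 5: The reaction is second order in ClO.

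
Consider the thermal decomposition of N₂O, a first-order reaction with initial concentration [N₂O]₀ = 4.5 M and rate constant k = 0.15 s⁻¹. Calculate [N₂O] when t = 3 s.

2.869 M

Step 1: For a first-order reaction: [N₂O] = [N₂O]₀ × e^(-kt)
Step 2: [N₂O] = 4.5 × e^(-0.15 × 3)
Step 3: [N₂O] = 4.5 × e^(-0.45)
Step 4: [N₂O] = 4.5 × 0.637628 = 2.869 M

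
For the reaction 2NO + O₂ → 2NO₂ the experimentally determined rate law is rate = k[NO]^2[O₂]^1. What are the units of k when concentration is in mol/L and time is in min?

(mol/L)⁻²·min⁻¹

Step 1: Overall order = 2 + 1 = 3.
Step 2: rate has units mol/L·min⁻¹; [NO]^2[O₂]^1 has units (mol/L)^3.
Step 3: k = rate/([NO]^2[O₂]^1), so units of k = (mol/L)^(1-3)·min⁻¹ = (mol/L)⁻²·min⁻¹.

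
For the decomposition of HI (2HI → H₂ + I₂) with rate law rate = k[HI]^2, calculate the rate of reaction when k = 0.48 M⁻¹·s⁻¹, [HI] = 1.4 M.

0.9408 M/s

Step 1: Identify the rate law: rate = k[HI]^2
Step 2: Substitute values: rate = 0.48 × (1.4)^2
Step 3: Calculate: rate = 0.48 × 1.96 = 0.9408 M/s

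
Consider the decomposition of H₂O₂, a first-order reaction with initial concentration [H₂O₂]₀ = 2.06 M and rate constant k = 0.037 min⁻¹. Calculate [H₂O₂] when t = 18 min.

1.058 M

Step 1: For a first-order reaction: [H₂O₂] = [H₂O₂]₀ × e^(-kt)
Step 2: [H₂O₂] = 2.06 × e^(-0.037 × 18)
Step 3: [H₂O₂] = 2.06 × e^(-0.666)
Step 4: [H₂O₂] = 2.06 × 0.51376 = 1.058 M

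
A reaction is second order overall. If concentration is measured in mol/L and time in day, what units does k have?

(mol/L)⁻¹·day⁻¹

Step 1: For overall order n, rate = k × (concentration)^n.
Step 2: Rate has units mol/L·day⁻¹; concentration term has units (mol/L)^2.
Step 3: k = rate / (concentration)^n, so units of k = (mol/L)^(1-2)·day⁻¹ = (mol/L)⁻¹·day⁻¹.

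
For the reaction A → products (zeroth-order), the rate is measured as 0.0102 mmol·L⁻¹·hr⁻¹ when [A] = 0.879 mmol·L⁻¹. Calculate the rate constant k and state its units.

0.0102 mmol·L⁻¹·hr⁻¹

Step 1: For a zeroth-order reaction, rate = k (independent of concentration).
Step 2: k = rate = 0.0102 mmol·L⁻¹·hr⁻¹.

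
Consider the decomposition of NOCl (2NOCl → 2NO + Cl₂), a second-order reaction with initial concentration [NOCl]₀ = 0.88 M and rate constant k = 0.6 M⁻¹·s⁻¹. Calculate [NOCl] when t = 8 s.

0.1685 M

Step 1: For a second-order reaction: 1/[NOCl] = 1/[NOCl]₀ + kt
Step 2: 1/[NOCl] = 1/0.88 + 0.6 × 8
Step 3: 1/[NOCl] = 1.136 + 4.8 = 5.936
Step 4: [NOCl] = 1/5.936 = 0.1685 M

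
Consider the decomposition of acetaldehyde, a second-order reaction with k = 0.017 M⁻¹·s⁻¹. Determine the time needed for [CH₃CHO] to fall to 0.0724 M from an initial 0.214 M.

537.6 s

Step 1: For second-order: t = (1/[CH₃CHO] - 1/[CH₃CHO]₀)/k
Step 2: t = (1/0.0724 - 1/0.214)/0.017
Step 3: t = (13.81 - 4.673)/0.017
Step 4: t = 9.139/0.017 = 537.6 s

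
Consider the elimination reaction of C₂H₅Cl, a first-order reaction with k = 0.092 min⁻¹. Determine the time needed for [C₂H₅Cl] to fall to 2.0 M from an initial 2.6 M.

2.852 min

Step 1: For first-order: t = ln([C₂H₅Cl]₀/[C₂H₅Cl])/k
Step 2: t = ln(2.6/2.0)/0.092
Step 3: t = ln(1.3)/0.092
Step 4: t = 0.2624/0.092 = 2.852 min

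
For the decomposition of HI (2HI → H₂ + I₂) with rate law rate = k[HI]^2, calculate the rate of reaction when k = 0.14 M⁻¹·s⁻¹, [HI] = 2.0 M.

0.56 M/s

Step 1: Identify the rate law: rate = k[HI]^2
Step 2: Substitute values: rate = 0.14 × (2.0)^2
Step 3: Calculate: rate = 0.14 × 4 = 0.56 M/s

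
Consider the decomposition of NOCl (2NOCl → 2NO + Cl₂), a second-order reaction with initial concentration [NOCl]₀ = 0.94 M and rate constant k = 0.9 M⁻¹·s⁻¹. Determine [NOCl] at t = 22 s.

0.04793 M

Step 1: For a second-order reaction: 1/[NOCl] = 1/[NOCl]₀ + kt
Step 2: 1/[NOCl] = 1/0.94 + 0.9 × 22
Step 3: 1/[NOCl] = 1.064 + 19.8 = 20.86
Step 4: [NOCl] = 1/20.86 = 0.04793 M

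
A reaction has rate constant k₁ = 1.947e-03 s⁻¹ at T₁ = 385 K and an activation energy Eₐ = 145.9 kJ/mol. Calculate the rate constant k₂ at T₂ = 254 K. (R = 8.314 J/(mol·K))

1.202e-13 s⁻¹

Step 1: Use the two-temperature Arrhenius form: ln(k₂/k₁) = -Eₐ/R × (1/T₂ - 1/T₁)
Step 2: Convert Eₐ to J/mol: 145.9 kJ/mol = 145900 J/mol
Step 3: 1/T₂ - 1/T₁ = 1/254 - 1/385 = 1.339605e-03 K⁻¹
Step 4: ln(k₂/k₁) = -145900/8.314 × 1.339605e-03 = -23.50834
Step 5: k₂ = k₁ × exp(-23.50834) = 1.947e-03 × 6.17245e-11 = 1.202e-13 s⁻¹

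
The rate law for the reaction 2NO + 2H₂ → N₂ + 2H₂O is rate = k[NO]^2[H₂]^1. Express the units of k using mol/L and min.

(mol/L)⁻²·min⁻¹

Step 1: Overall order = 2 + 1 = 3.
Step 2: rate has units mol/L·min⁻¹; [NO]^2[H₂]^1 has units (mol/L)^3.
Step 3: k = rate/([NO]^2[H₂]^1), so units of k = (mol/L)^(1-3)·min⁻¹ = (mol/L)⁻²·min⁻¹.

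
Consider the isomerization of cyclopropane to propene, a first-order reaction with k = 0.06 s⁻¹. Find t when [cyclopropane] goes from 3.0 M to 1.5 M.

11.55 s

Step 1: For first-order: t = ln([cyclopropane]₀/[cyclopropane])/k
Step 2: t = ln(3.0/1.5)/0.06
Step 3: t = ln(2)/0.06
Step 4: t = 0.6931/0.06 = 11.55 s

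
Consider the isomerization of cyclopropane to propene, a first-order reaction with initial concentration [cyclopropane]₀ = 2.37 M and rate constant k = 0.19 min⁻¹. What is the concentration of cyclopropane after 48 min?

0.0002594 M

Step 1: For a first-order reaction: [cyclopropane] = [cyclopropane]₀ × e^(-kt)
Step 2: [cyclopropane] = 2.37 × e^(-0.19 × 48)
Step 3: [cyclopropane] = 2.37 × e^(-9.12)
Step 4: [cyclopropane] = 2.37 × 0.000109455 = 0.0002594 M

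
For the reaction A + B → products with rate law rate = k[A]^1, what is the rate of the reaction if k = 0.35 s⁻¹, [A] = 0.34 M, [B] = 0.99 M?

0.119 M/s

Step 1: The rate law is rate = k[A]^1
Step 2: Note that the rate does not depend on [B] (zero order in B).
Step 3: rate = 0.35 × (0.34)^1 = 0.119 M/s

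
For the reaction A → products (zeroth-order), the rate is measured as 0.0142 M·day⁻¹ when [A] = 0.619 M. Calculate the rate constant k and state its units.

0.0142 M·day⁻¹

Step 1: For a zeroth-order reaction, rate = k (independent of concentration).
Step 2: k = rate = 0.0142 M·day⁻¹.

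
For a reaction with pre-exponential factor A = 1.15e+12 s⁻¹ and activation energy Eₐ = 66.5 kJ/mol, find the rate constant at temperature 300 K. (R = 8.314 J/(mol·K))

3.03e+00 s⁻¹

Step 1: Use the Arrhenius equation: k = A × exp(-Eₐ/RT)
Step 2: Convert Eₐ to J/mol: 66.5 kJ/mol = 66500 J/mol
Step 3: Calculate the exponent: -Eₐ/(RT) = -66500/(8.314 × 300) = -26.66186
Step 4: k = 1.15e+12 × exp(-26.66186)
Step 5: k = 1.15e+12 × 2.63573e-12 = 3.0311e+00 s⁻¹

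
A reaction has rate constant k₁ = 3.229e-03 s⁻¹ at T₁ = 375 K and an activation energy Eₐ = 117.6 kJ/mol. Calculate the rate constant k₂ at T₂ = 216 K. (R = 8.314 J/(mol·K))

2.822e-15 s⁻¹

Step 1: Use the two-temperature Arrhenius form: ln(k₂/k₁) = -Eₐ/R × (1/T₂ - 1/T₁)
Step 2: Convert Eₐ to J/mol: 117.6 kJ/mol = 117600 J/mol
Step 3: 1/T₂ - 1/T₁ = 1/216 - 1/375 = 1.962963e-03 K⁻¹
Step 4: ln(k₂/k₁) = -117600/8.314 × 1.962963e-03 = -27.76575
Step 5: k₂ = k₁ × exp(-27.76575) = 3.229e-03 × 8.73953e-13 = 2.822e-15 s⁻¹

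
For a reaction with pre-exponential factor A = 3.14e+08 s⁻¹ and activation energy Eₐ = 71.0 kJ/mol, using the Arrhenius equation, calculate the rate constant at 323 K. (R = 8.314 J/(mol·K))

1.03e-03 s⁻¹

Step 1: Use the Arrhenius equation: k = A × exp(-Eₐ/RT)
Step 2: Convert Eₐ to J/mol: 71.0 kJ/mol = 71000 J/mol
Step 3: Calculate the exponent: -Eₐ/(RT) = -71000/(8.314 × 323) = -26.43905
Step 4: k = 3.14e+08 × exp(-26.43905)
Step 5: k = 3.14e+08 × 3.29357e-12 = 1.0342e-03 s⁻¹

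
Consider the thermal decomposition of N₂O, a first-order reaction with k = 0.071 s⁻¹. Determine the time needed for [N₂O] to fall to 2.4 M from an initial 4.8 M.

9.763 s

Step 1: For first-order: t = ln([N₂O]₀/[N₂O])/k
Step 2: t = ln(4.8/2.4)/0.071
Step 3: t = ln(2)/0.071
Step 4: t = 0.6931/0.071 = 9.763 s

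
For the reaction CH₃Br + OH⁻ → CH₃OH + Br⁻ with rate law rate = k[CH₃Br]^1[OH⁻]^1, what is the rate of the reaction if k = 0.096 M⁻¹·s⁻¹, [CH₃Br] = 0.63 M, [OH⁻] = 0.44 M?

0.02661 M/s

Step 1: The rate law is rate = k[CH₃Br]^1[OH⁻]^1
Step 2: Substitute: rate = 0.096 × (0.63)^1 × (0.44)^1
Step 3: rate = 0.096 × 0.63 × 0.44 = 0.0266112 M/s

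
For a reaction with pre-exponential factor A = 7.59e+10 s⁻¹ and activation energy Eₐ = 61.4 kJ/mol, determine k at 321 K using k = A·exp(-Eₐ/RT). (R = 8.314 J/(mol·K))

7.74e+00 s⁻¹

Step 1: Use the Arrhenius equation: k = A × exp(-Eₐ/RT)
Step 2: Convert Eₐ to J/mol: 61.4 kJ/mol = 61400 J/mol
Step 3: Calculate the exponent: -Eₐ/(RT) = -61400/(8.314 × 321) = -23.00665
Step 4: k = 7.59e+10 × exp(-23.00665)
Step 5: k = 7.59e+10 × 1.01939e-10 = 7.7372e+00 s⁻¹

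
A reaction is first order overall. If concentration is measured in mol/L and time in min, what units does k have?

min⁻¹

Step 1: For overall order n, rate = k × (concentration)^n.
Step 2: Rate has units mol/L·min⁻¹; concentration term has units (mol/L)^1.
Step 3: k = rate / (concentration)^n, so units of k = (mol/L)^(1-1)·min⁻¹ = min⁻¹.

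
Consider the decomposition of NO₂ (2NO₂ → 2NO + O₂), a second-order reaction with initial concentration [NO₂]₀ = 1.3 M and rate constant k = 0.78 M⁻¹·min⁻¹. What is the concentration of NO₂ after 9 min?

0.1284 M

Step 1: For a second-order reaction: 1/[NO₂] = 1/[NO₂]₀ + kt
Step 2: 1/[NO₂] = 1/1.3 + 0.78 × 9
Step 3: 1/[NO₂] = 0.7692 + 7.02 = 7.789
Step 4: [NO₂] = 1/7.789 = 0.1284 M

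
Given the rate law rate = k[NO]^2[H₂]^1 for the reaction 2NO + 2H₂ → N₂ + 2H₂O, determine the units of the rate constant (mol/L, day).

(mol/L)⁻²·day⁻¹

Step 1: Overall order = 2 + 1 = 3.
Step 2: rate has units mol/L·day⁻¹; [NO]^2[H₂]^1 has units (mol/L)^3.
Step 3: k = rate/([NO]^2[H₂]^1), so units of k = (mol/L)^(1-3)·day⁻¹ = (mol/L)⁻²·day⁻¹.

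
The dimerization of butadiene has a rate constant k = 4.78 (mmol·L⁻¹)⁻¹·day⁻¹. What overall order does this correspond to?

second order (2)

Step 1: The units of k for an nth-order reaction are (concentration)^(1-n)·(time)⁻¹.
Step 2: Here k has units (mmol·L⁻¹)⁻¹·day⁻¹, so the concentration exponent is -1.
Step 3: 1 - n = -1 ⇒ n = 2. The reaction is second order.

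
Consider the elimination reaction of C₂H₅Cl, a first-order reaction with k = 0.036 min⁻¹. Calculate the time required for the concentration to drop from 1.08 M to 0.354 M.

30.98 min

Step 1: For first-order: t = ln([C₂H₅Cl]₀/[C₂H₅Cl])/k
Step 2: t = ln(1.08/0.354)/0.036
Step 3: t = ln(3.051)/0.036
Step 4: t = 1.115/0.036 = 30.98 min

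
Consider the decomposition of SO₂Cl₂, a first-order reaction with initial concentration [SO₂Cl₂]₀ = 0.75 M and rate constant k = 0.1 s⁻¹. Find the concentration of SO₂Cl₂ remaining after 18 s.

0.124 M

Step 1: For a first-order reaction: [SO₂Cl₂] = [SO₂Cl₂]₀ × e^(-kt)
Step 2: [SO₂Cl₂] = 0.75 × e^(-0.1 × 18)
Step 3: [SO₂Cl₂] = 0.75 × e^(-1.8)
Step 4: [SO₂Cl₂] = 0.75 × 0.165299 = 0.124 M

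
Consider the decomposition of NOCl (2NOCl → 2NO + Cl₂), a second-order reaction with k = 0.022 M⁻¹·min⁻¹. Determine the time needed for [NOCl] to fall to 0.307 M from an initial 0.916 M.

98.44 min

Step 1: For second-order: t = (1/[NOCl] - 1/[NOCl]₀)/k
Step 2: t = (1/0.307 - 1/0.916)/0.022
Step 3: t = (3.257 - 1.092)/0.022
Step 4: t = 2.166/0.022 = 98.44 min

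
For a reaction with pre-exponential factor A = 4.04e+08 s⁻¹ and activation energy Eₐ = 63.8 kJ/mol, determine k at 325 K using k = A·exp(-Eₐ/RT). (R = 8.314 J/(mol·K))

2.25e-02 s⁻¹

Step 1: Use the Arrhenius equation: k = A × exp(-Eₐ/RT)
Step 2: Convert Eₐ to J/mol: 63.8 kJ/mol = 63800 J/mol
Step 3: Calculate the exponent: -Eₐ/(RT) = -63800/(8.314 × 325) = -23.61170
Step 4: k = 4.04e+08 × exp(-23.61170)
Step 5: k = 4.04e+08 × 5.56633e-11 = 2.2488e-02 s⁻¹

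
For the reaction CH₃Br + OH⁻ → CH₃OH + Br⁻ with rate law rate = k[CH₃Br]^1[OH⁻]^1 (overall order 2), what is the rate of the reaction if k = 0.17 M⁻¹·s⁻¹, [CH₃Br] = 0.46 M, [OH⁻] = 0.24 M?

0.01877 M/s

Step 1: The rate law is rate = k[CH₃Br]^1[OH⁻]^1, overall order = 1+1 = 2
Step 2: Substitute values: rate = 0.17 × (0.46)^1 × (0.24)^1
Step 3: rate = 0.17 × 0.46 × 0.24 = 0.018768 M/s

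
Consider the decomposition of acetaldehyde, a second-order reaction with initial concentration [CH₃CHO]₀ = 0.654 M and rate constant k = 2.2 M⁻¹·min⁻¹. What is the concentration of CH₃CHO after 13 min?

0.03319 M

Step 1: For a second-order reaction: 1/[CH₃CHO] = 1/[CH₃CHO]₀ + kt
Step 2: 1/[CH₃CHO] = 1/0.654 + 2.2 × 13
Step 3: 1/[CH₃CHO] = 1.529 + 28.6 = 30.13
Step 4: [CH₃CHO] = 1/30.13 = 0.03319 M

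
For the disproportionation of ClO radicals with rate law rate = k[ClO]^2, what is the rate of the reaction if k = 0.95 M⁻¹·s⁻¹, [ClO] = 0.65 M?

0.4014 M/s

Step 1: Identify the rate law: rate = k[ClO]^2
Step 2: Substitute values: rate = 0.95 × (0.65)^2
Step 3: Calculate: rate = 0.95 × 0.4225 = 0.401375 M/s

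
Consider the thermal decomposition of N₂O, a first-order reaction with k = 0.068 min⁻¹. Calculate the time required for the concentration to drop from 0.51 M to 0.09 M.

25.51 min

Step 1: For first-order: t = ln([N₂O]₀/[N₂O])/k
Step 2: t = ln(0.51/0.09)/0.068
Step 3: t = ln(5.667)/0.068
Step 4: t = 1.735/0.068 = 25.51 min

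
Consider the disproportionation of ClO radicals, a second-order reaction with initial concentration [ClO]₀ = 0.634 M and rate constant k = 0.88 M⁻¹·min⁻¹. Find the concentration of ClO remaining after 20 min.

0.05215 M

Step 1: For a second-order reaction: 1/[ClO] = 1/[ClO]₀ + kt
Step 2: 1/[ClO] = 1/0.634 + 0.88 × 20
Step 3: 1/[ClO] = 1.577 + 17.6 = 19.18
Step 4: [ClO] = 1/19.18 = 0.05215 M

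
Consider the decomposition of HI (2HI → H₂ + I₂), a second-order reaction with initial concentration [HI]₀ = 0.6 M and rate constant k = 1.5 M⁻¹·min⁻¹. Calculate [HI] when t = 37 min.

0.01749 M

Step 1: For a second-order reaction: 1/[HI] = 1/[HI]₀ + kt
Step 2: 1/[HI] = 1/0.6 + 1.5 × 37
Step 3: 1/[HI] = 1.667 + 55.5 = 57.17
Step 4: [HI] = 1/57.17 = 0.01749 M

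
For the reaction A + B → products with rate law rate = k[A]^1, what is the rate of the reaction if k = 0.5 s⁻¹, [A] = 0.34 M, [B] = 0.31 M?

0.17 M/s

Step 1: The rate law is rate = k[A]^1
Step 2: Note that the rate does not depend on [B] (zero order in B).
Step 3: rate = 0.5 × (0.34)^1 = 0.17 M/s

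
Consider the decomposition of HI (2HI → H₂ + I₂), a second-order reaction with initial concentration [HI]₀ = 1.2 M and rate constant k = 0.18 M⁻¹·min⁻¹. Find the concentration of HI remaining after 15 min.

0.283 M

Step 1: For a second-order reaction: 1/[HI] = 1/[HI]₀ + kt
Step 2: 1/[HI] = 1/1.2 + 0.18 × 15
Step 3: 1/[HI] = 0.8333 + 2.7 = 3.533
Step 4: [HI] = 1/3.533 = 0.283 M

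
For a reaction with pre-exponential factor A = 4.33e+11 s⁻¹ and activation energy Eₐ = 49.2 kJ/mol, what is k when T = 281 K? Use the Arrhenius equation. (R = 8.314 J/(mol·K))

3.09e+02 s⁻¹

Step 1: Use the Arrhenius equation: k = A × exp(-Eₐ/RT)
Step 2: Convert Eₐ to J/mol: 49.2 kJ/mol = 49200 J/mol
Step 3: Calculate the exponent: -Eₐ/(RT) = -49200/(8.314 × 281) = -21.05953
Step 4: k = 4.33e+11 × exp(-21.05953)
Step 5: k = 4.33e+11 × 7.14434e-10 = 3.0935e+02 s⁻¹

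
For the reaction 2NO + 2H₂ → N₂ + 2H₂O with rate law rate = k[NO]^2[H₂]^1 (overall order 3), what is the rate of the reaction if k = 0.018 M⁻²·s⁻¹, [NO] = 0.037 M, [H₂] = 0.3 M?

7.393e-06 M/s

Step 1: The rate law is rate = k[NO]^2[H₂]^1, overall order = 2+1 = 3
Step 2: Substitute values: rate = 0.018 × (0.037)^2 × (0.3)^1
Step 3: rate = 0.018 × 0.001369 × 0.3 = 7.3926e-06 M/s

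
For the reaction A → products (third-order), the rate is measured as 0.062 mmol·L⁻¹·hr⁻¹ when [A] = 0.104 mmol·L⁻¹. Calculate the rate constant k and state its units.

55.12 (mmol·L⁻¹)⁻²·hr⁻¹

Step 1: rate = k[A]^3, so k = rate / [A]^3.
Step 2: k = 0.062 / (0.104)^3 = 0.062 / 0.001125.
Step 3: k = 55.12 (mmol·L⁻¹)⁻²·hr⁻¹.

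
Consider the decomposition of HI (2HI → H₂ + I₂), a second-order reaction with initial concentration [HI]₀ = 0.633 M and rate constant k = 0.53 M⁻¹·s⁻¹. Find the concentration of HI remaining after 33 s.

0.05244 M

Step 1: For a second-order reaction: 1/[HI] = 1/[HI]₀ + kt
Step 2: 1/[HI] = 1/0.633 + 0.53 × 33
Step 3: 1/[HI] = 1.58 + 17.49 = 19.07
Step 4: [HI] = 1/19.07 = 0.05244 M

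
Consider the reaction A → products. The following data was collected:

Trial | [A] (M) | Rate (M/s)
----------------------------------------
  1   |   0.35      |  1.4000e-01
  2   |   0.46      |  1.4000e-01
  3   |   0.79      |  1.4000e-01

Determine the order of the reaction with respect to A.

zeroth order (0)

Step 1: Compare trials - when concentration changes, rate stays constant.
Step 2: rate₂/rate₁ = 1.4000e-01/1.4000e-01 = 1
Step 3: [A]₂/[A]₁ = 0.46/0.35 = 1.314
Step 4: Since rate ratio ≈ (conc ratio)^0, the reaction is zeroth order.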